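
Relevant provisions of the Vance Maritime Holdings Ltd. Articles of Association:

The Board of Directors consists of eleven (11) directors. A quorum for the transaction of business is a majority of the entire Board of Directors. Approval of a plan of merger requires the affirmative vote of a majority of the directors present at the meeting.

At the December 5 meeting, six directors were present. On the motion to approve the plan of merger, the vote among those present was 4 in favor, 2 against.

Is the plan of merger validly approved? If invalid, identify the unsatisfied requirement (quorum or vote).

Valid — all requirements satisfied.

Quorum: 6 present; quorum is 6. Satisfied.
Vote: the plan of merger requires a majority of the directors present (6). A majority of 6 is 4, so 4 affirmative votes are needed; 4 voted in favor. Satisfied.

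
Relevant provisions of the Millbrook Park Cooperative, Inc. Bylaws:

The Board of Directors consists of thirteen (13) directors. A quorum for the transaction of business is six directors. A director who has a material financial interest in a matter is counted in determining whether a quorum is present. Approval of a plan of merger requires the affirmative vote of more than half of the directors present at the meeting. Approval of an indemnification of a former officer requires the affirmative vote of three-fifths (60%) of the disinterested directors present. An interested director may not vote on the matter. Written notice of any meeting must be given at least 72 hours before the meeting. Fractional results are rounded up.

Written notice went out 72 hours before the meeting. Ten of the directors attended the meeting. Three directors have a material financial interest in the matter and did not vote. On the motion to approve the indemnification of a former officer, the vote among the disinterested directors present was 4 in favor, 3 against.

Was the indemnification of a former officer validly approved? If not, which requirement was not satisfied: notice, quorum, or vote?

Notice: 72 hours given; 72 required (72 ≥ 72). Satisfied.
Quorum: 10 present (interested directors count toward quorum); quorum is 6. Satisfied.
Vote: the indemnification of a former officer requires three-fifths of the disinterested directors present (10 − 3 = 7). 3/5 of 7 = 4.20, rounded up to 5, so 5 affirmative votes are needed; 4 voted in favor. Not satisfied.

Invalid — vote requirement not satisfied.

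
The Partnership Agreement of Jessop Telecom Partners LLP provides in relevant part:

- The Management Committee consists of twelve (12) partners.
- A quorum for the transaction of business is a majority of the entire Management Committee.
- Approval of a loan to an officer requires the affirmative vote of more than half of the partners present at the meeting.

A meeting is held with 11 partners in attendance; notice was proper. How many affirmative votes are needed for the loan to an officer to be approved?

The loan to an officer requires a majority of the partners present (11).
A majority of 11 is 6.

6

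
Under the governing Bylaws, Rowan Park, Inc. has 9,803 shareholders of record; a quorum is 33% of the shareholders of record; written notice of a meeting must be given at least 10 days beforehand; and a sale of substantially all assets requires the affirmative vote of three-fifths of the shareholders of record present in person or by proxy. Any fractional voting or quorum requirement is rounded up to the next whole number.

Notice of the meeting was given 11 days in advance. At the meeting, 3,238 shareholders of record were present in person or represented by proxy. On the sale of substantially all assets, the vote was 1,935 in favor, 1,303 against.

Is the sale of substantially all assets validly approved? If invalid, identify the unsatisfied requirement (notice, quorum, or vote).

Invalid — vote requirement not satisfied.

Notice: 11 days given; 10 required. Satisfied.
Quorum: 33% of 9,803 = 3,234.99, rounded up to 3,235; 3,238 present. Satisfied.
Vote: requires three-fifths of those present (3,238); 3/5 of 3238 = 1942.80, rounded up to 1943, so 1,943 needed; 1,935 in favor. Not satisfied.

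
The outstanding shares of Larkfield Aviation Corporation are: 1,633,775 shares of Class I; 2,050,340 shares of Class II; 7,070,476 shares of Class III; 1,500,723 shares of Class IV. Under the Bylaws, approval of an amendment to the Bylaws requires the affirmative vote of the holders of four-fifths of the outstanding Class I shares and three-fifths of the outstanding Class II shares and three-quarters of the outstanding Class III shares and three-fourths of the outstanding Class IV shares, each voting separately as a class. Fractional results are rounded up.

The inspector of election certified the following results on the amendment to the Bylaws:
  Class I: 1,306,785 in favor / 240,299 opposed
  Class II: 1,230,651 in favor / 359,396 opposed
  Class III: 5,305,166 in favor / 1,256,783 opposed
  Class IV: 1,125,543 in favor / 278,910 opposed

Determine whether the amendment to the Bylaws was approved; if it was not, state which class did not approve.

Class I: 4/5 of 1633775 = 1307020; 1,307,020 required, 1,306,785 in favor — not approved.
Class II: 3/5 of 2050340 = 1230204; 1,230,204 required, 1,230,651 in favor — approved.
Class III: 3/4 of 7070476 = 5302857; 5,302,857 required, 5,305,166 in favor — approved.
Class IV: 3/4 of 1500723 = 1125542.25, rounded up to 1125543; 1,125,543 required, 1,125,543 in favor — approved.

Not approved — the Class I shares did not give the required vote.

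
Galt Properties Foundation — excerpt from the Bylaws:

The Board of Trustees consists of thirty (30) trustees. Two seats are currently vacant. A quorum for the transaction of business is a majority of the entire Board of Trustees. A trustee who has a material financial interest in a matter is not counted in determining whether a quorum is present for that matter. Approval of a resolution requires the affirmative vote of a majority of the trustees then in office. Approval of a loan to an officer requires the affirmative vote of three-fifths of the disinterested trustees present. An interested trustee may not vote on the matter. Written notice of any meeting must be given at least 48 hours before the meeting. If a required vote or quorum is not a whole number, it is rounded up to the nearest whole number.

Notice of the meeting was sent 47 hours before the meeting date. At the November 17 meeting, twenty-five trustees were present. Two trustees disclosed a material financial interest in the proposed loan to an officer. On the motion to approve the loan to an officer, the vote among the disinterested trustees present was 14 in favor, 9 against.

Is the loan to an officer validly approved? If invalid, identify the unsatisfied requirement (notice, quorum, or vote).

Notice: 47 hours given; 48 required (47 < 48). Not satisfied.
Quorum: 25 present, but the 2 interested trustees do not count, leaving 23. Quorum is 16. Satisfied.
Vote: the loan to an officer requires three-fifths of the disinterested trustees present (25 − 2 = 23). 3/5 of 23 = 13.80, rounded up to 14, so 14 affirmative votes are needed; 14 voted in favor. Satisfied.

Invalid — notice requirement not satisfied.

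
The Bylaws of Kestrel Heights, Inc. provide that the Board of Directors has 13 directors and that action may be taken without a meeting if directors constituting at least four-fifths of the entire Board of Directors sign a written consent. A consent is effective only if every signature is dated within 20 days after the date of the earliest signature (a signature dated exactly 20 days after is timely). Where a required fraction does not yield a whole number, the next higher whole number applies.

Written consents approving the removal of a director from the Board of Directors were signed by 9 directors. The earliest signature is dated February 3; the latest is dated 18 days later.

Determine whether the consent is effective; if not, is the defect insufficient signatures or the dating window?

Signatures required: at least four-fifths of 13 — 4/5 of 13 = 10.40, rounded up to 11, so 11 needed; 9 signed. Insufficient.
Dating window: the latest signature is 18 days after the earliest; the limit is 20 days. Within the window.

Not effective — insufficient signatures.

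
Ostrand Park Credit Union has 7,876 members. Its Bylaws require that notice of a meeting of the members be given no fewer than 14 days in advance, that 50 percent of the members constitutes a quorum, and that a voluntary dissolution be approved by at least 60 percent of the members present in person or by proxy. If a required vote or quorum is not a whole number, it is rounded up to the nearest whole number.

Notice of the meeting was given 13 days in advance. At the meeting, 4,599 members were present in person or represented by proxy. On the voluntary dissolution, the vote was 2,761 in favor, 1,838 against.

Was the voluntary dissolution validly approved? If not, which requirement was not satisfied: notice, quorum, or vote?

Invalid — notice requirement not satisfied.

Notice: 13 days given; 14 required. Not satisfied.
Quorum: 50% of 7,876 = 3,938; 4,599 present. Satisfied.
Vote: requires three-fifths of those present (4,599); 3/5 of 4599 = 2759.40, rounded up to 2760, so 2,760 needed; 2,761 in favor. Satisfied.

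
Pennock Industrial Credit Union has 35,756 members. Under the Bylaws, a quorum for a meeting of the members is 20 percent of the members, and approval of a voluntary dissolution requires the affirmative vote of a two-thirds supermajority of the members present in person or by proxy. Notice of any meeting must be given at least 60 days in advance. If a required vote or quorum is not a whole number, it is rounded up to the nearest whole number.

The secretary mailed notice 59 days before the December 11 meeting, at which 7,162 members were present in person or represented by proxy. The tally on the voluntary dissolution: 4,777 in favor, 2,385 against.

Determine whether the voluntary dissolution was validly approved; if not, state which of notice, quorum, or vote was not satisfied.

Invalid — notice requirement not satisfied.

Notice: 59 days given; 60 required. Not satisfied.
Quorum: 20% of 35,756 = 7,151.20, rounded up to 7,152; 7,162 present. Satisfied.
Vote: requires two-thirds of those present (7,162); 2/3 of 7162 = 4774.67, rounded up to 4775, so 4,775 needed; 4,777 in favor. Satisfied.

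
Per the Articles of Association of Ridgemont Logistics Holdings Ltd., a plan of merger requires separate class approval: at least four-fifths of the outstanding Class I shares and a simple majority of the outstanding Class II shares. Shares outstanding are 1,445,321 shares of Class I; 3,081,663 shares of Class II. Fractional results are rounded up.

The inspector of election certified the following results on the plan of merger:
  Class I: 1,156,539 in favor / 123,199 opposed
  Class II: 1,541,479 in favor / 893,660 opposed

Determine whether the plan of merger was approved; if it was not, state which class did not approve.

Approved — every class gave the required vote.

Class I: 4/5 of 1445321 = 1156256.80, rounded up to 1156257; 1,156,257 required, 1,156,539 in favor — approved.
Class II: a majority of 3081663 is 1540832; 1,540,832 required, 1,541,479 in favor — approved.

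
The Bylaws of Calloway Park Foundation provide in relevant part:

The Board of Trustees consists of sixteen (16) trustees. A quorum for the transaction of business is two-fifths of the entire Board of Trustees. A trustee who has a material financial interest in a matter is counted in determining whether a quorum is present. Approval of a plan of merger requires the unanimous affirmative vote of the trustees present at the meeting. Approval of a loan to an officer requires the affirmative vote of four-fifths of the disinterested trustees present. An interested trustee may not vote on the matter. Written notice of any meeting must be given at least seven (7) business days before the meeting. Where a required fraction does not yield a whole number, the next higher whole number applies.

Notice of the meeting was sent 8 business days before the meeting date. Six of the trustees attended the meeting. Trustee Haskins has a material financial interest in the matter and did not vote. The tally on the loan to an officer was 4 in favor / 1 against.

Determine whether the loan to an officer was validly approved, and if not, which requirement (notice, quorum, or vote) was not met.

Invalid — quorum requirement not satisfied.

Notice: 8 business days given; 7 required (8 ≥ 7). Satisfied.
Quorum: 6 present (interested trustees count toward quorum); quorum is 7. Not satisfied.
Vote: the loan to an officer requires four-fifths of the disinterested trustees present (6 − 1 = 5). 4/5 of 5 = 4, so 4 affirmative votes are needed; 4 voted in favor. Satisfied. (Moot — without a quorum no business can be validly transacted.)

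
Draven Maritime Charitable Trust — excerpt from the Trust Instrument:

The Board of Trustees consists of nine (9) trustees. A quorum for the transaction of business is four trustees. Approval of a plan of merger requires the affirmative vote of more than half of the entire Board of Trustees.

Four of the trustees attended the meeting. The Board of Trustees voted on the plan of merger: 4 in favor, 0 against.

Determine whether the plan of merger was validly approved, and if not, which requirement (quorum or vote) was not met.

Quorum: 4 present; quorum is 4. Satisfied.
Vote: the plan of merger requires a majority of the entire Board of Trustees (9). A majority of 9 is 5, so 5 affirmative votes are needed; 4 voted in favor. Not satisfied.

Invalid — vote requirement not satisfied.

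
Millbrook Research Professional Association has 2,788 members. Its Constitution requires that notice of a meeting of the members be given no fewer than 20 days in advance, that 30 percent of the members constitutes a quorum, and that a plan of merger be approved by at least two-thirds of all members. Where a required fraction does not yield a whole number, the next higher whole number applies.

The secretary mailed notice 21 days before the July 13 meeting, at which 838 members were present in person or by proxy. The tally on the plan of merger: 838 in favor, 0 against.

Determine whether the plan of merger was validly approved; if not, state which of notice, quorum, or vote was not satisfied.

Invalid — vote requirement not satisfied.

Notice: 21 days given; 20 required. Satisfied.
Quorum: 30% of 2,788 = 836.40, rounded up to 837; 838 present. Satisfied.
Vote: requires two-thirds of all members (2,788); 2/3 of 2788 = 1858.67, rounded up to 1859, so 1,859 needed; 838 in favor. Not satisfied.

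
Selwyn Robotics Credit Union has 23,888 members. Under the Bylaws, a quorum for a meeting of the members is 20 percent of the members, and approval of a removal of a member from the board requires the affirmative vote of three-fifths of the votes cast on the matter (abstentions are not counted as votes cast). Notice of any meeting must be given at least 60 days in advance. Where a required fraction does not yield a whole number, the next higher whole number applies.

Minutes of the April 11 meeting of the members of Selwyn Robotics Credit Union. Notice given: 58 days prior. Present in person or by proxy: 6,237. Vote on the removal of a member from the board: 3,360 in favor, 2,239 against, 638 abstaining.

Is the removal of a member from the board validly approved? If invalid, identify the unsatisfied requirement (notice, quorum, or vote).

Notice: 58 days given; 60 required. Not satisfied.
Quorum: 20% of 23,888 = 4,777.60, rounded up to 4,778; 6,237 present. Satisfied.
Vote: requires three-fifths of the votes cast (6,237 − 638 abstaining = 5,599); 3/5 of 5599 = 3359.40, rounded up to 3360, so 3,360 needed; 3,360 in favor. Satisfied.

Invalid — notice requirement not satisfied.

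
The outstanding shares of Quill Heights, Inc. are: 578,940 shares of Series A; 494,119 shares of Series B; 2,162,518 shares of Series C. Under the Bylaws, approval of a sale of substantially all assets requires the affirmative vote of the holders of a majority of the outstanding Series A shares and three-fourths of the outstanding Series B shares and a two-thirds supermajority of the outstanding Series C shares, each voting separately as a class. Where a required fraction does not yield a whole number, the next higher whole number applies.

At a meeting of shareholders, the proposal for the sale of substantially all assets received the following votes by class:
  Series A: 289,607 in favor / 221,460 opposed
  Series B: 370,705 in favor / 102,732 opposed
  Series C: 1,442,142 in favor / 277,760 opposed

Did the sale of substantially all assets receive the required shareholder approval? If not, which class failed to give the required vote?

Approved — every class gave the required vote.

Series A: a majority of 578940 is 289471; 289,471 required, 289,607 in favor — approved.
Series B: 3/4 of 494119 = 370589.25, rounded up to 370590; 370,590 required, 370,705 in favor — approved.
Series C: 2/3 of 2162518 = 1441678.67, rounded up to 1441679; 1,441,679 required, 1,442,142 in favor — approved.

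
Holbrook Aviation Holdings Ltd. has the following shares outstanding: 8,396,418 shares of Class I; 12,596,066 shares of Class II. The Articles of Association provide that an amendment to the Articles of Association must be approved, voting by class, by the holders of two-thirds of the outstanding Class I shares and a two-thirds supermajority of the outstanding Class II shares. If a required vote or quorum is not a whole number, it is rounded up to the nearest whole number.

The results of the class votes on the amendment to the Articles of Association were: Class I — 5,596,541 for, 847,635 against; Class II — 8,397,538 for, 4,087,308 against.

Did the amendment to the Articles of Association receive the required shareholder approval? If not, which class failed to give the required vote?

Class I: 2/3 of 8396418 = 5597612; 5,597,612 required, 5,596,541 in favor — not approved.
Class II: 2/3 of 12596066 = 8397377.33, rounded up to 8397378; 8,397,378 required, 8,397,538 in favor — approved.

Not approved — the Class I shares did not give the required vote.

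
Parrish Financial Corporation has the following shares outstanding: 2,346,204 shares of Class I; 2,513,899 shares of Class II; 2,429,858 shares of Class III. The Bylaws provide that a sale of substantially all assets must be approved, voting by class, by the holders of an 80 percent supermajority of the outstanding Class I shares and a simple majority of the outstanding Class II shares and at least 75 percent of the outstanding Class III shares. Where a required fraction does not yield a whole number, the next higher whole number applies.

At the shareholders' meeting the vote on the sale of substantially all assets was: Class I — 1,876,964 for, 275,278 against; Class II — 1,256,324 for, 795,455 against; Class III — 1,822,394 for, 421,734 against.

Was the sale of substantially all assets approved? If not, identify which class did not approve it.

Class I: 4/5 of 2346204 = 1876963.20, rounded up to 1876964; 1,876,964 required, 1,876,964 in favor — approved.
Class II: a majority of 2513899 is 1256950; 1,256,950 required, 1,256,324 in favor — not approved.
Class III: 3/4 of 2429858 = 1822393.50, rounded up to 1822394; 1,822,394 required, 1,822,394 in favor — approved.

Not approved — the Class II shares did not give the required vote.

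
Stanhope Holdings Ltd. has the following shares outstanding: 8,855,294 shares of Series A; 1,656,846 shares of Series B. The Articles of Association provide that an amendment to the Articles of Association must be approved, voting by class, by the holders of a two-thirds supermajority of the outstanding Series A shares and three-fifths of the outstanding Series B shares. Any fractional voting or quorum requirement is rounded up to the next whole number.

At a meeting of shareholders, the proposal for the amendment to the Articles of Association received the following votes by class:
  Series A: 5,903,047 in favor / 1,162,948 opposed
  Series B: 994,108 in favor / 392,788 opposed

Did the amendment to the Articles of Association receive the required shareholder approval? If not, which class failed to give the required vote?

Not approved — the Series A shares did not give the required vote.

Series A: 2/3 of 8855294 = 5903529.33, rounded up to 5903530; 5,903,530 required, 5,903,047 in favor — not approved.
Series B: 3/5 of 1656846 = 994107.60, rounded up to 994108; 994,108 required, 994,108 in favor — approved.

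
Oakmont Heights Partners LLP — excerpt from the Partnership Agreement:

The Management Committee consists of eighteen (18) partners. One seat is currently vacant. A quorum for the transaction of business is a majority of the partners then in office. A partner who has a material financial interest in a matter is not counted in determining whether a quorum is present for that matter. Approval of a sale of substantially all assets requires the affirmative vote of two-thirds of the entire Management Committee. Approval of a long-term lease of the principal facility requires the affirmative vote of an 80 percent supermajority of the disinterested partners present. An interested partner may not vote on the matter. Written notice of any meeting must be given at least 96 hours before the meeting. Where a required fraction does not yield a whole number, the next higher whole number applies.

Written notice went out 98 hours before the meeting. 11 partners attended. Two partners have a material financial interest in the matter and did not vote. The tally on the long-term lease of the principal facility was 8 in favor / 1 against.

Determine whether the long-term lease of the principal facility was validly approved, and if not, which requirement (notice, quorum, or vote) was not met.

Notice: 98 hours given; 96 required (98 ≥ 96). Satisfied.
Quorum: 11 present, but the 2 interested partners do not count, leaving 9. Quorum is 9. Satisfied.
Vote: the long-term lease of the principal facility requires four-fifths of the disinterested partners present (11 − 2 = 9). 4/5 of 9 = 7.20, rounded up to 8, so 8 affirmative votes are needed; 8 voted in favor. Satisfied.

Valid — all requirements satisfied.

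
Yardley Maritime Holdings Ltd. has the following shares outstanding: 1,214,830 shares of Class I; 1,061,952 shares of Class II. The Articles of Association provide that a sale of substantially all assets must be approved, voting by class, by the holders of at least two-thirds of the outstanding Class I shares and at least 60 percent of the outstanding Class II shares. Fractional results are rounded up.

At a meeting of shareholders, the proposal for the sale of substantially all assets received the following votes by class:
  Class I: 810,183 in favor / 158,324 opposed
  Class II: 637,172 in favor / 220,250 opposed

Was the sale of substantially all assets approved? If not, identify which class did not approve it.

Class I: 2/3 of 1214830 = 809886.67, rounded up to 809887; 809,887 required, 810,183 in favor — approved.
Class II: 3/5 of 1061952 = 637171.20, rounded up to 637172; 637,172 required, 637,172 in favor — approved.

Approved — every class gave the required vote.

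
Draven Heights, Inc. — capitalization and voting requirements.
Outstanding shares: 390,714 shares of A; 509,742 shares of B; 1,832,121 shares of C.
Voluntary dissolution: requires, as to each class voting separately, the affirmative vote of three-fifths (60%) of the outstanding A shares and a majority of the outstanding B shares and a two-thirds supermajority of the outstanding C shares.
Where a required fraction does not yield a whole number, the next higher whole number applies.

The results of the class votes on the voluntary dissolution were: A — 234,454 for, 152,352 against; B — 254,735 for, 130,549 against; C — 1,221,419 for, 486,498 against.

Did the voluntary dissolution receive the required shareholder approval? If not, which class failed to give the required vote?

Not approved — the B shares did not give the required vote.

A: 3/5 of 390714 = 234428.40, rounded up to 234429; 234,429 required, 234,454 in favor — approved.
B: a majority of 509742 is 254872; 254,872 required, 254,735 in favor — not approved.
C: 2/3 of 1832121 = 1221414; 1,221,414 required, 1,221,419 in favor — approved.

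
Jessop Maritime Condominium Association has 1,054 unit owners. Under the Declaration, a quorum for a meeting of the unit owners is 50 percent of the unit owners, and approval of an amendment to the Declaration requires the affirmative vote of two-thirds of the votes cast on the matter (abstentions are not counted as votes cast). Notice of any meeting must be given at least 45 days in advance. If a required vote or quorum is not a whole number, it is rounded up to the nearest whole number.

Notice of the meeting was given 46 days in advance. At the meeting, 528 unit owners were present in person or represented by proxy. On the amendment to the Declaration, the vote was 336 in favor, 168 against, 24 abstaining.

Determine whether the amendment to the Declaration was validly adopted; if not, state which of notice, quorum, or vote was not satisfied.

Notice: 46 days given; 45 required. Satisfied.
Quorum: 50% of 1,054 = 527; 528 present. Satisfied.
Vote: requires two-thirds of the votes cast (528 − 24 abstaining = 504); 2/3 of 504 = 336, so 336 needed; 336 in favor. Satisfied.

Valid — all requirements satisfied.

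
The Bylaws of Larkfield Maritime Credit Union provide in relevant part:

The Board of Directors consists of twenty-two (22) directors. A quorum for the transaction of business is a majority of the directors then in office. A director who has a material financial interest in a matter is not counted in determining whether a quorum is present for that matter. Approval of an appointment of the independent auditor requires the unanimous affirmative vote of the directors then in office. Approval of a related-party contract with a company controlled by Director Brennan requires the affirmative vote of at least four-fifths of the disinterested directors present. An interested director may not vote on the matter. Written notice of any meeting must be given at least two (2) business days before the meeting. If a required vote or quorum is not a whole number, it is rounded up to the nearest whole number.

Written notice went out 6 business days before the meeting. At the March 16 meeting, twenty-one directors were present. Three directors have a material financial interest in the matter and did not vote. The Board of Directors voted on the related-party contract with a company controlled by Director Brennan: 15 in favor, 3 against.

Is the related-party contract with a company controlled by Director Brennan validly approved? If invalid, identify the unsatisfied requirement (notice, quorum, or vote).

Notice: 6 business days given; 2 required (6 ≥ 2). Satisfied.
Quorum: 21 present, but the 3 interested directors do not count, leaving 18. Quorum is 12. Satisfied.
Vote: the related-party contract with a company controlled by Director Brennan requires four-fifths of the disinterested directors present (21 − 3 = 18). 4/5 of 18 = 14.40, rounded up to 15, so 15 affirmative votes are needed; 15 voted in favor. Satisfied.

Valid — all requirements satisfied.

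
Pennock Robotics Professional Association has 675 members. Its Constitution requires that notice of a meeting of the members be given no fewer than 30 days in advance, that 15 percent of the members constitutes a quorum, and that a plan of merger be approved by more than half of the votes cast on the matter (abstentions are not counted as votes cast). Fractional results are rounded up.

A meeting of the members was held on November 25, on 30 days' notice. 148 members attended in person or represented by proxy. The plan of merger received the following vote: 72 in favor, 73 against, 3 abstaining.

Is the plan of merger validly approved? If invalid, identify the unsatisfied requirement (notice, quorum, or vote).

Invalid — vote requirement not satisfied.

Notice: 30 days given; 30 required. Satisfied.
Quorum: 15% of 675 = 101.25, rounded up to 102; 148 present. Satisfied.
Vote: requires a majority of the votes cast (148 − 3 abstaining = 145); a majority of 145 is 73, so 73 needed; 72 in favor. Not satisfied.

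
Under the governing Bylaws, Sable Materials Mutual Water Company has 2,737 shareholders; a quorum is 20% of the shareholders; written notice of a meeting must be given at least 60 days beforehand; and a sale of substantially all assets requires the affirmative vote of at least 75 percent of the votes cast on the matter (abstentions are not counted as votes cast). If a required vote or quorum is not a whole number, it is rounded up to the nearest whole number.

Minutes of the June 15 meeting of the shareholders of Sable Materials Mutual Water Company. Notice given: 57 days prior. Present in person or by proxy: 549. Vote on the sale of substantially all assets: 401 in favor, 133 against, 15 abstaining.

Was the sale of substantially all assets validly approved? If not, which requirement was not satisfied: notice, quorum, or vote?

Notice: 57 days given; 60 required. Not satisfied.
Quorum: 20% of 2,737 = 547.40, rounded up to 548; 549 present. Satisfied.
Vote: requires three-fourths of the votes cast (549 − 15 abstaining = 534); 3/4 of 534 = 400.50, rounded up to 401, so 401 needed; 401 in favor. Satisfied.

Invalid — notice requirement not satisfied.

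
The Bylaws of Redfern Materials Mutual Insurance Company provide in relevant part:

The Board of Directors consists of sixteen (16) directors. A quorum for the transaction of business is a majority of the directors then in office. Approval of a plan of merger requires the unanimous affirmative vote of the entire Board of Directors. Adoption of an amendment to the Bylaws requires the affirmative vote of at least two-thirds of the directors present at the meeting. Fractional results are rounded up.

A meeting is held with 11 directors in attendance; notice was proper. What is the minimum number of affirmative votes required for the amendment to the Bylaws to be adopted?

The amendment to the Bylaws requires two-thirds of the directors present (11).
2/3 of 11 = 7.33, rounded up to 8.

8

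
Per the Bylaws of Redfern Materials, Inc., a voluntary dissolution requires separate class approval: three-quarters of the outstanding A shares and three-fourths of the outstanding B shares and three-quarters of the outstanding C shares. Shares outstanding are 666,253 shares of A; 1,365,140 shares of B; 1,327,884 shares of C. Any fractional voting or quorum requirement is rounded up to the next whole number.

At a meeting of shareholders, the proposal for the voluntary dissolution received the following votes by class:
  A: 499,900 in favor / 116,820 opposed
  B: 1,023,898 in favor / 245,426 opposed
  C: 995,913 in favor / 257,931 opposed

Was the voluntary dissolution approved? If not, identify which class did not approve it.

Approved — every class gave the required vote.

A: 3/4 of 666253 = 499689.75, rounded up to 499690; 499,690 required, 499,900 in favor — approved.
B: 3/4 of 1365140 = 1023855; 1,023,855 required, 1,023,898 in favor — approved.
C: 3/4 of 1327884 = 995913; 995,913 required, 995,913 in favor — approved.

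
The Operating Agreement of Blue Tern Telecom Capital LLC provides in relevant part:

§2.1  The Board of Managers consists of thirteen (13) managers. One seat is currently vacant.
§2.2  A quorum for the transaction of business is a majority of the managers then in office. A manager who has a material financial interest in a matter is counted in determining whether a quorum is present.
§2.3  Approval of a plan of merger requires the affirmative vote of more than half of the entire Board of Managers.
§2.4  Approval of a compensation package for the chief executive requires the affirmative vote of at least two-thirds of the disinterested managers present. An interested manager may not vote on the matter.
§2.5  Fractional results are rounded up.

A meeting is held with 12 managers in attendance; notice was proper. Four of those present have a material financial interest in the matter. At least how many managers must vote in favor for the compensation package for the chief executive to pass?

The compensation package for the chief executive requires two-thirds of the disinterested managers present (12 − 4 = 8).
2/3 of 8 = 5.33, rounded up to 6.

6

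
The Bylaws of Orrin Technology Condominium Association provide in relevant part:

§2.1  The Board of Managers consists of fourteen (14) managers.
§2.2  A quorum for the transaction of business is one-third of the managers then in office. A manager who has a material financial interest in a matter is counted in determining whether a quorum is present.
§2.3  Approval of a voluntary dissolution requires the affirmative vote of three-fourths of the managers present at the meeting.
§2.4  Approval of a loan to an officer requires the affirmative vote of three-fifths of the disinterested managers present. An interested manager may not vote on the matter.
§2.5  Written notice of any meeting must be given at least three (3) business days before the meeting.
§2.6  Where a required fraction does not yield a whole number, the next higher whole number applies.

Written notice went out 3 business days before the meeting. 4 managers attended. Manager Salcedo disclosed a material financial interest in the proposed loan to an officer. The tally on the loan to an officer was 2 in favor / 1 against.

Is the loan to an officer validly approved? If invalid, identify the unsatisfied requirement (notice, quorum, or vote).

Invalid — quorum requirement not satisfied.

Notice: 3 business days given; 3 required (3 ≥ 3). Satisfied.
Quorum: 4 present (interested managers count toward quorum); quorum is 5. Not satisfied.
Vote: the loan to an officer requires three-fifths of the disinterested managers present (4 − 1 = 3). 3/5 of 3 = 1.80, rounded up to 2, so 2 affirmative votes are needed; 2 voted in favor. Satisfied. (Moot — without a quorum no business can be validly transacted.)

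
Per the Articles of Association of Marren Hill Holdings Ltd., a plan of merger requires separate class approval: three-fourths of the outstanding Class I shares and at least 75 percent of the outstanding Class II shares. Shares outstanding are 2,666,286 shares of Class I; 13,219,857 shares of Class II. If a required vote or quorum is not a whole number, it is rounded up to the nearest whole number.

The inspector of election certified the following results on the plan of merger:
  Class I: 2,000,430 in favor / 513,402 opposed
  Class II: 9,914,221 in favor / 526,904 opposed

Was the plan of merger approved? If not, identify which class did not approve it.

Not approved — the Class II shares did not give the required vote.

Class I: 3/4 of 2666286 = 1999714.50, rounded up to 1999715; 1,999,715 required, 2,000,430 in favor — approved.
Class II: 3/4 of 13219857 = 9914892.75, rounded up to 9914893; 9,914,893 required, 9,914,221 in favor — not approved.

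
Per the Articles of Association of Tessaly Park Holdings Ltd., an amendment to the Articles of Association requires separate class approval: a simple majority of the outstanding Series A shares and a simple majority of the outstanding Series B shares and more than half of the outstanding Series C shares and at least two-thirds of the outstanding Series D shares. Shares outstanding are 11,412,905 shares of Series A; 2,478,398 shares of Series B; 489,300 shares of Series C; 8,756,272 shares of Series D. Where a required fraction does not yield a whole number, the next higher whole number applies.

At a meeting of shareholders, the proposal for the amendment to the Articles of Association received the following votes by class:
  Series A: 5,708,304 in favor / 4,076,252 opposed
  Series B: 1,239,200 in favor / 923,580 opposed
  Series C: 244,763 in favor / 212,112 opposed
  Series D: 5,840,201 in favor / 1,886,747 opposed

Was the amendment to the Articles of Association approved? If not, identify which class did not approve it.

Approved — every class gave the required vote.

Series A: a majority of 11412905 is 5706453; 5,706,453 required, 5,708,304 in favor — approved.
Series B: a majority of 2478398 is 1239200; 1,239,200 required, 1,239,200 in favor — approved.
Series C: a majority of 489300 is 244651; 244,651 required, 244,763 in favor — approved.
Series D: 2/3 of 8756272 = 5837514.67, rounded up to 5837515; 5,837,515 required, 5,840,201 in favor — approved.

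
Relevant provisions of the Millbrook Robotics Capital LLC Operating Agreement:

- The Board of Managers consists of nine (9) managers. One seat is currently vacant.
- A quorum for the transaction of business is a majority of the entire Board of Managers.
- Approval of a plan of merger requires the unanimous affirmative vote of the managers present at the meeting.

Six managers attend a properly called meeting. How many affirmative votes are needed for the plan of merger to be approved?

The plan of merger requires the unanimous vote of the managers present (6).
Unanimous means all 6.

6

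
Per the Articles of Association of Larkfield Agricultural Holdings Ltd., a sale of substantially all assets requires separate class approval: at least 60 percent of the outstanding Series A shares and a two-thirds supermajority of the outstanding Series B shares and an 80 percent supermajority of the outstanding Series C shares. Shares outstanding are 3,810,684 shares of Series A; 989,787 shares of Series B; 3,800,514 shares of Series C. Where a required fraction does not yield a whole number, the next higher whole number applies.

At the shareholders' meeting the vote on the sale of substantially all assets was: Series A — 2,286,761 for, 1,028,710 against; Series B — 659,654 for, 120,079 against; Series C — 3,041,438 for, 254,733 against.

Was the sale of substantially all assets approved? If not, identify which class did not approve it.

Series A: 3/5 of 3810684 = 2286410.40, rounded up to 2286411; 2,286,411 required, 2,286,761 in favor — approved.
Series B: 2/3 of 989787 = 659858; 659,858 required, 659,654 in favor — not approved.
Series C: 4/5 of 3800514 = 3040411.20, rounded up to 3040412; 3,040,412 required, 3,041,438 in favor — approved.

Not approved — the Series B shares did not give the required vote.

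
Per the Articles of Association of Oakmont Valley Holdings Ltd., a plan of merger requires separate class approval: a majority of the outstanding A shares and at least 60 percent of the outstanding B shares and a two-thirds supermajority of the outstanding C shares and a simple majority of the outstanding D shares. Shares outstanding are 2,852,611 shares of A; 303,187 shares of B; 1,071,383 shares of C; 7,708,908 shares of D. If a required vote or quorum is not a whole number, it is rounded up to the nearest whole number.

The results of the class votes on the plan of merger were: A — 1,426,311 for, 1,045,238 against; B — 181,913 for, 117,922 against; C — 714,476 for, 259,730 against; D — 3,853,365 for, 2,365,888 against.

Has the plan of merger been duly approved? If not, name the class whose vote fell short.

A: a majority of 2852611 is 1426306; 1,426,306 required, 1,426,311 in favor — approved.
B: 3/5 of 303187 = 181912.20, rounded up to 181913; 181,913 required, 181,913 in favor — approved.
C: 2/3 of 1071383 = 714255.33, rounded up to 714256; 714,256 required, 714,476 in favor — approved.
D: a majority of 7708908 is 3854455; 3,854,455 required, 3,853,365 in favor — not approved.

Not approved — the D shares did not give the required vote.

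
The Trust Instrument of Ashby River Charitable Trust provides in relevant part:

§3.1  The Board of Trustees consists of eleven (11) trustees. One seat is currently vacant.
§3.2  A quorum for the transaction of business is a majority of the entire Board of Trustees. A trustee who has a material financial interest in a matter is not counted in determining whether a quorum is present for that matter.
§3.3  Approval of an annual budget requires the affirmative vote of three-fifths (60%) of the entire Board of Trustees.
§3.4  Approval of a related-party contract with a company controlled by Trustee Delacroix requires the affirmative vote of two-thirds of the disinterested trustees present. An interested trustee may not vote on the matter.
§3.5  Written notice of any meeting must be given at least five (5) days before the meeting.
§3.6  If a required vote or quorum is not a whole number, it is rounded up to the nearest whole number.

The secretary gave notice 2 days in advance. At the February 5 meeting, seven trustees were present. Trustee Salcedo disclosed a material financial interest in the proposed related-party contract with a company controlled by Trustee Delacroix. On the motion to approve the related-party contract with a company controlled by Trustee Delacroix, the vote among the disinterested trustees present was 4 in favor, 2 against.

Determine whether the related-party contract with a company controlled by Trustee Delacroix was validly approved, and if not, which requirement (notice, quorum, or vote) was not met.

Invalid — notice requirement not satisfied.

Notice: 2 days given; 5 required (2 < 5). Not satisfied.
Quorum: 7 present, but the 1 interested trustee does not count, leaving 6. Quorum is 6. Satisfied.
Vote: the related-party contract with a company controlled by Trustee Delacroix requires two-thirds of the disinterested trustees present (7 − 1 = 6). 2/3 of 6 = 4, so 4 affirmative votes are needed; 4 voted in favor. Satisfied.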